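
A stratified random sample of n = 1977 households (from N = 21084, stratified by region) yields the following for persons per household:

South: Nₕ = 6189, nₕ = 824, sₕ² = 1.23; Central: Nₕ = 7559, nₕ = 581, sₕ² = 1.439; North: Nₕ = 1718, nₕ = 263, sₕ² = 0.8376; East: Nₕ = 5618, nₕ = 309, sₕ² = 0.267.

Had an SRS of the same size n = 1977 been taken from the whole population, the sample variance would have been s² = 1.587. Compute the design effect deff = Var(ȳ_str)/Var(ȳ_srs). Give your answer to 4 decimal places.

Var(ȳ_str) = Σ Wₕ²(1−fₕ)sₕ²/nₕ with Wₕ = Nₕ/21084:
  South: (6189/21084)²·(1−824/6189)·1.23/824 = 1.1149672 × 10^-4
  Central: (7559/21084)²·(1−581/7559)·1.439/581 = 2.9388266 × 10^-4
  North: (1718/21084)²·(1−263/1718)·0.8376/263 = 1.7908576 × 10^-5
  East: (5618/21084)²·(1−309/5618)·0.267/309 = 5.7975063 × 10^-5
  → Var(ȳ_str) = 4.8126302 × 10^-4.
Var(ȳ_srs) = (1 − 1977/21084)·1.587/1977 = 7.2746106 × 10^-4.
deff = (4.8126302 × 10^-4) / (7.2746106 × 10^-4) = 0.6616.

0.6616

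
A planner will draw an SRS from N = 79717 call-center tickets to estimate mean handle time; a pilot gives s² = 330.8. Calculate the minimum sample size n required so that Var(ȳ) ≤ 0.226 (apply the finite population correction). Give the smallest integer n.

1438

Without fpc, n₀ = s²/D = 330.8/0.226 = 1463.7168.
With fpc, (1 − n/N)·s²/n ≤ D requires n ≥ n₀/(1 + n₀/N) = 1463.7168/(1 + 1463.7168/79717) = 1437.3255.
Rounding up, n = 1438.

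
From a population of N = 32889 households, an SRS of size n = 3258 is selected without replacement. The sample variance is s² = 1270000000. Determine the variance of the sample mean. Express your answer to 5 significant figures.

Under SRS without replacement, Var(ȳ) = (1 − f)·s²/n with f = n/N = 3258/32889 = 0.09906048.
Var(ȳ) = (1 − 0.09906048)·1270000000/3258 = 0.90093952·389809.7 = 351194.96.

351190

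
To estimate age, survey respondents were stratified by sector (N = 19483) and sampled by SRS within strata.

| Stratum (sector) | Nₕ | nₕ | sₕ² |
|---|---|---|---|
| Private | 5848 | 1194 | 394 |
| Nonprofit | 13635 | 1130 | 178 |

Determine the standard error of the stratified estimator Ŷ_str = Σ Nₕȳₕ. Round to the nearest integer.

Var(Ŷ_str) = Σₕ Nₕ²(1 − fₕ)sₕ²/nₕ.
Private: 5848²·(1 − 1194/5848)·394/1194 = 8.9810195 × 10^6.
Nonprofit: 13635²·(1 − 1130/13635)·178/1130 = 2.6858416 × 10^7.
Sum = 3.5839436 × 10^7.
SE = √(3.5839436 × 10^7) = 5987.

5987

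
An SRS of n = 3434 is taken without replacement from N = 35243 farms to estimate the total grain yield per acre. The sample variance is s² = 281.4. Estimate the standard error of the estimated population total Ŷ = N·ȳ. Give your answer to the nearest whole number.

9585

Var(Ŷ) = N²·Var(ȳ) = N²·(1 − n/N)·s²/n.
f = 3434/35243 = 0.09743779; Var(ȳ) = 0.90256221·281.4/3434 = 0.073960689.
Var(Ŷ) = 35243² · 0.073960689 = 9.1864283 × 10^7.
SE(Ŷ) = √(9.1864283 × 10^7) = 9585.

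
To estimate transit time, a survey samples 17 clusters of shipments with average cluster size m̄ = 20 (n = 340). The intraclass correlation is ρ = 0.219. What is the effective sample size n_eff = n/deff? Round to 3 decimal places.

deff = 1 + (20 − 1)·0.219 = 1 + 4.161 = 5.161.
n_eff = 340 / 5.161 = 65.879.

65.879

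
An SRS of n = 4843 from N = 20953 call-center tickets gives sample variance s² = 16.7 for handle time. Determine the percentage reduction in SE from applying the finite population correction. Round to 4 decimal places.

f = n/N = 4843/20953 = 0.23113635.
SE_no-fpc = √(s²/n) = 0.058722022; SE_fpc = √((1−f)s²/n) = 0.051490329.
Ratio = √(1−f) = 0.87684870. Reduction = 100·(1 − 0.87684870) = 12.3151%.

12.3151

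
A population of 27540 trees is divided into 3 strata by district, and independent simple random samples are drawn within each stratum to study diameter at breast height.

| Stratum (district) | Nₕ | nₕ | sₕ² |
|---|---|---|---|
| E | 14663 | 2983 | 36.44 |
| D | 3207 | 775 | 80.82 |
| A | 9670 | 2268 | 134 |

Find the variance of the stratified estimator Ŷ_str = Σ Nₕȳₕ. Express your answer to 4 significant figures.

Var(Ŷ_str) = Σₕ Nₕ²(1 − fₕ)sₕ²/nₕ.
E: 14663²·(1 − 2983/14663)·36.44/2983 = 2.0921402 × 10^6.
D: 3207²·(1 − 775/3207)·80.82/775 = 813354.13.
A: 9670²·(1 − 2268/9670)·134/2268 = 4.2289963 × 10^6.
Sum = 7.1344906 × 10^6.

7.134 × 10^6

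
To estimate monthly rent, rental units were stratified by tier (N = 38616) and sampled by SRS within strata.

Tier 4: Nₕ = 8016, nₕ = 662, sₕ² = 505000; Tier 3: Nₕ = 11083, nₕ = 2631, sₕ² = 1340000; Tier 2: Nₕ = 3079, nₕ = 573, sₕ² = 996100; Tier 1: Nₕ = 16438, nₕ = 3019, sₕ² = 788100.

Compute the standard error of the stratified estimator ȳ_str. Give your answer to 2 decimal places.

10.48

Var(ȳ_str) = Σₕ Wₕ²(1 − fₕ)sₕ²/nₕ with Wₕ = Nₕ/N, N = 38616.
Tier 4: Wₕ = 0.20758235; term = 0.20758235²·(1 − 0.08258483)·505000/662 = 30.156446.
Tier 3: Wₕ = 0.28700539; term = 0.28700539²·(1 − 0.23739060)·1340000/2631 = 31.993828.
Tier 2: Wₕ = 0.07973379; term = 0.07973379²·(1 − 0.18609938)·996100/573 = 8.9950691.
Tier 1: Wₕ = 0.42567848; term = 0.42567848²·(1 − 0.18365981)·788100/3019 = 38.614709.
Sum = 109.76005.
SE = √(109.76005) = 10.48.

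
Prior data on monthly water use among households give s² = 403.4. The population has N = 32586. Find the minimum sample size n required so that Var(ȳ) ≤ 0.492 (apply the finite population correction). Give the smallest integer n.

Without fpc, n₀ = s²/D = 403.4/0.492 = 819.9187.
With fpc, (1 − n/N)·s²/n ≤ D requires n ≥ n₀/(1 + n₀/N) = 819.9187/(1 + 819.9187/32586) = 799.7945.
Rounding up, n = 800.

800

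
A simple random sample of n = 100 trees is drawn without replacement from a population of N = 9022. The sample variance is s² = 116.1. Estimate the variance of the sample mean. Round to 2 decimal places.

1.15

Under SRS without replacement, Var(ȳ) = (1 − f)·s²/n with f = n/N = 100/9022 = 0.01108402.
Var(ȳ) = (1 − 0.01108402)·116.1/100 = 0.98891598·1.161 = 1.1481315.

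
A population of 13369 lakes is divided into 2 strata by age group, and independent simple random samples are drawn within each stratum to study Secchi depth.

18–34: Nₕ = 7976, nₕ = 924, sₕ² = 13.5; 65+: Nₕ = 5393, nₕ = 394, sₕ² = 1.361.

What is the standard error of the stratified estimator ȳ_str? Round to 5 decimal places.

Var(ȳ_str) = Σₕ Wₕ²(1 − fₕ)sₕ²/nₕ with Wₕ = Nₕ/N, N = 13369.
18–34: Wₕ = 0.59660408; term = 0.59660408²·(1 − 0.11584754)·13.5/924 = 0.0045979199.
65+: Wₕ = 0.40339592; term = 0.40339592²·(1 − 0.07305767)·1.361/394 = 5.2104786 × 10^-4.
Sum = 0.0051189678.
SE = √(0.0051189678) = 0.07155.

0.07155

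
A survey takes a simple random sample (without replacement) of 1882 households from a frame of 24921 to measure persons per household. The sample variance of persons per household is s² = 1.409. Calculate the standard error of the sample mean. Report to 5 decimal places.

Under SRS without replacement, Var(ȳ) = (1 − f)·s²/n with f = n/N = 1882/24921 = 0.07551864.
Var(ȳ) = (1 − 0.07551864)·1.409/1882 = 0.92448136·7.4867163 × 10^-4 = 6.9213296 × 10^-4.
SE(ȳ) = √(6.9213296 × 10^-4) = 0.02631.

0.02631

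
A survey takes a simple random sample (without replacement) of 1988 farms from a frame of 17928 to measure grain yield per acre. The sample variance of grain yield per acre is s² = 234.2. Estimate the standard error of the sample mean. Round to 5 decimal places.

Under SRS without replacement, Var(ȳ) = (1 − f)·s²/n with f = n/N = 1988/17928 = 0.11088800.
Var(ȳ) = (1 − 0.11088800)·234.2/1988 = 0.88911200·0.11780684 = 0.10474348.
SE(ȳ) = √(0.10474348) = 0.32364.

0.32364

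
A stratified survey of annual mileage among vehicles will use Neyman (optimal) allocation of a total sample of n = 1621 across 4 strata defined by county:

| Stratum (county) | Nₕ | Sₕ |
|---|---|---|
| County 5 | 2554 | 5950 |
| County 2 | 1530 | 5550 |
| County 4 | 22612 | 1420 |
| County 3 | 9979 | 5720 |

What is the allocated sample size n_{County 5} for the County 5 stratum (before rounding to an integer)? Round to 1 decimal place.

218.2

Neyman allocation: nₕ = n·NₕSₕ / Σⱼ NⱼSⱼ.
Σ NⱼSⱼ = 2554·5950 + 1530·5550 + 22612·1420 + 9979·5720 = 1.1287672 × 10^8.
n_{County 5} = 1621·2554·5950 / (1.1287672 × 10^8) = 218.2.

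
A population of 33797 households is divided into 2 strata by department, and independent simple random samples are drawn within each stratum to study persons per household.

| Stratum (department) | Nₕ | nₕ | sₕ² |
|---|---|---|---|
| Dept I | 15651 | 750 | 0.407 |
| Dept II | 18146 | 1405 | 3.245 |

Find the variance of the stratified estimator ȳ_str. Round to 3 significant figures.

Var(ȳ_str) = Σₕ Wₕ²(1 − fₕ)sₕ²/nₕ with Wₕ = Nₕ/N, N = 33797.
Dept I: Wₕ = 0.46308844; term = 0.46308844²·(1 − 0.04792026)·0.407/750 = 1.1079862 × 10^-4.
Dept II: Wₕ = 0.53691156; term = 0.53691156²·(1 − 0.07742753)·3.245/1405 = 6.1424888 × 10^-4.
Sum = 7.250475 × 10^-4.

7.25 × 10^-4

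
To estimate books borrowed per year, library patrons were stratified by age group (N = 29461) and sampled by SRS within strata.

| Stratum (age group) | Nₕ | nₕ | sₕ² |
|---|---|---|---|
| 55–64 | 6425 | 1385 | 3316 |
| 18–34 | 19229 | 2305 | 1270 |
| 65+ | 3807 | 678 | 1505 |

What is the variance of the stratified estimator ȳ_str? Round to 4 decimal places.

Var(ȳ_str) = Σₕ Wₕ²(1 − fₕ)sₕ²/nₕ with Wₕ = Nₕ/N, N = 29461.
55–64: Wₕ = 0.21808493; term = 0.21808493²·(1 − 0.21556420)·3316/1385 = 0.089325087.
18–34: Wₕ = 0.65269339; term = 0.65269339²·(1 − 0.11987103)·1270/2305 = 0.20658441.
65+: Wₕ = 0.12922168; term = 0.12922168²·(1 − 0.17809299)·1505/678 = 0.030464937.
Sum = 0.32637443.

0.3264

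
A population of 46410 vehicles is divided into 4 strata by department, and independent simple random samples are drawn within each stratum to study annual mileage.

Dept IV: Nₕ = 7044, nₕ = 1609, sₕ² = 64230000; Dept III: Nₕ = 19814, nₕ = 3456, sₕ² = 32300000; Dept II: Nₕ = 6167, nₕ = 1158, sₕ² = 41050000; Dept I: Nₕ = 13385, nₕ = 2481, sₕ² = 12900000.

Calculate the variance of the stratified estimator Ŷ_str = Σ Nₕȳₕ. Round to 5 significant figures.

Var(Ŷ_str) = Σₕ Nₕ²(1 − fₕ)sₕ²/nₕ.
Dept IV: 7044²·(1 − 1609/7044)·64230000/1609 = 1.5282724 × 10^12.
Dept III: 19814²·(1 − 3456/19814)·32300000/3456 = 3.0292223 × 10^12.
Dept II: 6167²·(1 − 1158/6167)·41050000/1158 = 1.095039 × 10^12.
Dept I: 13385²·(1 − 2481/13385)·12900000/2481 = 7.5886962 × 10^11.
Sum = 6.4114033 × 10^12.

6.4114 × 10^12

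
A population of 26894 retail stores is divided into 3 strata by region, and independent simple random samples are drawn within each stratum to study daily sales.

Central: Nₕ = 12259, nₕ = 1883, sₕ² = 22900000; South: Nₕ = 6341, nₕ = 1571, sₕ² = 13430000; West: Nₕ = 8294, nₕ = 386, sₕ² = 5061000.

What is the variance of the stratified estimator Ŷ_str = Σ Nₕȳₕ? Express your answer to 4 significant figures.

Var(Ŷ_str) = Σₕ Nₕ²(1 − fₕ)sₕ²/nₕ.
Central: 12259²·(1 − 1883/12259)·22900000/1883 = 1.5469282 × 10^12.
South: 6341²·(1 − 1571/6341)·13430000/1571 = 2.585687 × 10^11.
West: 8294²·(1 − 386/8294)·5061000/386 = 8.5996292 × 10^11.
Sum = 2.6654598 × 10^12.

2.665 × 10^12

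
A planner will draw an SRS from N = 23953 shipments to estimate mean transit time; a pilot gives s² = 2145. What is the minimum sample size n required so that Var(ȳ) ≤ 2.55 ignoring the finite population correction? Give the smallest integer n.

842

Without fpc, n₀ = s²/D = 2145/2.55 = 841.1765.
Rounding up, n = 842.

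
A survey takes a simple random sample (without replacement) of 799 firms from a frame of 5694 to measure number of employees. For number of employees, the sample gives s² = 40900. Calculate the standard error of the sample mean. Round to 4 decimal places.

Under SRS without replacement, Var(ȳ) = (1 − f)·s²/n with f = n/N = 799/5694 = 0.14032315.
Var(ȳ) = (1 − 0.14032315)·40900/799 = 0.85967685·51.188986 = 44.005987.
SE(ȳ) = √(44.005987) = 6.6337.

6.6337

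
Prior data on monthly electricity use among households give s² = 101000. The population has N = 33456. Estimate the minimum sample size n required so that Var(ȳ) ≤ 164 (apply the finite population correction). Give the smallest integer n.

Without fpc, n₀ = s²/D = 101000/164 = 615.8537.
With fpc, (1 − n/N)·s²/n ≤ D requires n ≥ n₀/(1 + n₀/N) = 615.8537/(1 + 615.8537/33456) = 604.7221.
Rounding up, n = 605.

605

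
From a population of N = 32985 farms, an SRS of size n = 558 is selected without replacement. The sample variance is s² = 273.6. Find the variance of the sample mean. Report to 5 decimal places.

Under SRS without replacement, Var(ȳ) = (1 − f)·s²/n with f = n/N = 558/32985 = 0.01691678.
Var(ȳ) = (1 − 0.01691678)·273.6/558 = 0.98308322·0.49032258 = 0.4820279.

0.48203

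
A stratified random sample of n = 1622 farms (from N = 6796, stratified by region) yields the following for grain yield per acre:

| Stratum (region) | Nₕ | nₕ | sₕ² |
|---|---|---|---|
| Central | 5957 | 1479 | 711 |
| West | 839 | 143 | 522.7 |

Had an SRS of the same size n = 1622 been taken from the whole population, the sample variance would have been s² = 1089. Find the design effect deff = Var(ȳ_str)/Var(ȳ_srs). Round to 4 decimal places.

0.6336

Var(ȳ_str) = Σ Wₕ²(1−fₕ)sₕ²/nₕ with Wₕ = Nₕ/6796:
  Central: (5957/6796)²·(1−1479/5957)·711/1479 = 0.27765556
  West: (839/6796)²·(1−143/839)·522.7/143 = 0.046214783
  → Var(ȳ_str) = 0.32387034.
Var(ȳ_srs) = (1 − 1622/6796)·1089/1622 = 0.51115202.
deff = 0.32387034 / 0.51115202 = 0.6336.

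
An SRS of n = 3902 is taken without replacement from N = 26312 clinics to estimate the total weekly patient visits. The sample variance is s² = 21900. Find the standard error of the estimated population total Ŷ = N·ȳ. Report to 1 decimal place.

Var(Ŷ) = N²·Var(ȳ) = N²·(1 − n/N)·s²/n.
f = 3902/26312 = 0.14829735; Var(ȳ) = 0.85170265·21900/3902 = 4.7801866.
Var(Ŷ) = 26312² · 4.7801866 = 3.3094252 × 10^9.
SE(Ŷ) = √(3.3094252 × 10^9) = 57527.6.

57527.6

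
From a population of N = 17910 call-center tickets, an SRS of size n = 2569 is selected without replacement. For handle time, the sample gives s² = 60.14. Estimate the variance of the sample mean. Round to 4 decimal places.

0.0201

Under SRS without replacement, Var(ȳ) = (1 − f)·s²/n with f = n/N = 2569/17910 = 0.14343942.
Var(ȳ) = (1 − 0.14343942)·60.14/2569 = 0.85656058·0.023409887 = 0.020051987.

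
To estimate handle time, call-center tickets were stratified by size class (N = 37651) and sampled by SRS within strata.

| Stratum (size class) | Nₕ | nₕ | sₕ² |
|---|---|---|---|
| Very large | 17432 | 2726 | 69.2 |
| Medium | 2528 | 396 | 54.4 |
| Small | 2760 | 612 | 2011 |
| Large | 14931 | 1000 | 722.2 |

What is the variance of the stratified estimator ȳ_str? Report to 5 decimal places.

0.12482

Var(ȳ_str) = Σₕ Wₕ²(1 − fₕ)sₕ²/nₕ with Wₕ = Nₕ/N, N = 37651.
Very large: Wₕ = 0.46298903; term = 0.46298903²·(1 − 0.15637907)·69.2/2726 = 0.0045905951.
Medium: Wₕ = 0.06714297; term = 0.06714297²·(1 − 0.15664557)·54.4/396 = 5.222939 × 10^-4.
Small: Wₕ = 0.07330483; term = 0.07330483²·(1 − 0.22173913)·2011/612 = 0.013742033.
Large: Wₕ = 0.39656317; term = 0.39656317²·(1 − 0.06697475)·722.2/1000 = 0.10596822.
Sum = 0.12482314.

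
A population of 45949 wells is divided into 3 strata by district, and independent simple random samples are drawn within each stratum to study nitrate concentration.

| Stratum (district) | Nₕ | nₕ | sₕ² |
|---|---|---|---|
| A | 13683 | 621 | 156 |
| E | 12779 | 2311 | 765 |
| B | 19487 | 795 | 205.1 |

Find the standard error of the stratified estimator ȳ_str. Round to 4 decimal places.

Var(ȳ_str) = Σₕ Wₕ²(1 − fₕ)sₕ²/nₕ with Wₕ = Nₕ/N, N = 45949.
A: Wₕ = 0.29778668; term = 0.29778668²·(1 − 0.04538478)·156/621 = 0.021265318.
E: Wₕ = 0.27811269; term = 0.27811269²·(1 − 0.18084357)·765/2311 = 0.020973453.
B: Wₕ = 0.42410063; term = 0.42410063²·(1 − 0.04079643)·205.1/795 = 0.044508931.
Sum = 0.086747702.
SE = √(0.086747702) = 0.2945.

0.2945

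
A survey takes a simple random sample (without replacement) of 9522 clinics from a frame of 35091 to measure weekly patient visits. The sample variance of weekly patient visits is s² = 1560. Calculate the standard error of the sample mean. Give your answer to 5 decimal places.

0.34551

Under SRS without replacement, Var(ȳ) = (1 − f)·s²/n with f = n/N = 9522/35091 = 0.27135163.
Var(ȳ) = (1 − 0.27135163)·1560/9522 = 0.72864837·0.16383113 = 0.11937528.
SE(ȳ) = √(0.11937528) = 0.34551.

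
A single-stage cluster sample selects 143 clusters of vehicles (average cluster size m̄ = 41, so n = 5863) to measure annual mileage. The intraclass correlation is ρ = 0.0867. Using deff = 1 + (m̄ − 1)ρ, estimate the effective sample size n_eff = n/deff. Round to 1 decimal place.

1312.2

deff = 1 + (41 − 1)·0.0867 = 1 + 3.468 = 4.468.
n_eff = 5863 / 4.468 = 1312.2.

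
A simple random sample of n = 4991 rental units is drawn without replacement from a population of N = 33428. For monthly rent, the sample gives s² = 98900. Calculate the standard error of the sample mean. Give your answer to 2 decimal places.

Under SRS without replacement, Var(ȳ) = (1 − f)·s²/n with f = n/N = 4991/33428 = 0.14930597.
Var(ȳ) = (1 − 0.14930597)·98900/4991 = 0.85069403·19.815668 = 16.857071.
SE(ȳ) = √(16.857071) = 4.11.

4.11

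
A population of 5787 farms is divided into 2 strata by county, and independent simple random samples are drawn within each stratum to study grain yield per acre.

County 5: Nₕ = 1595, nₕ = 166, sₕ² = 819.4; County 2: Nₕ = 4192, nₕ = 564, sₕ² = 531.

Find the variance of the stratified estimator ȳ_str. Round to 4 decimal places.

0.7635

Var(ȳ_str) = Σₕ Wₕ²(1 − fₕ)sₕ²/nₕ with Wₕ = Nₕ/N, N = 5787.
County 5: Wₕ = 0.27561776; term = 0.27561776²·(1 − 0.10407524)·819.4/166 = 0.33594936.
County 2: Wₕ = 0.72438224; term = 0.72438224²·(1 − 0.13454198)·531/564 = 0.42755994.
Sum = 0.7635093.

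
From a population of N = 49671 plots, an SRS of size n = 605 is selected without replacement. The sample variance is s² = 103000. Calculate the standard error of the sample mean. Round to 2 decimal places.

Under SRS without replacement, Var(ȳ) = (1 − f)·s²/n with f = n/N = 605/49671 = 0.01218015.
Var(ȳ) = (1 − 0.01218015)·103000/605 = 0.98781985·170.24793 = 168.17429.
SE(ȳ) = √(168.17429) = 12.97.

12.97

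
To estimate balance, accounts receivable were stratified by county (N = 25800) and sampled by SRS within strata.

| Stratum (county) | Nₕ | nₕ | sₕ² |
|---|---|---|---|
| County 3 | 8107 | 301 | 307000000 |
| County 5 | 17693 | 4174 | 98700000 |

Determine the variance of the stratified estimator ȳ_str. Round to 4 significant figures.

Var(ȳ_str) = Σₕ Wₕ²(1 − fₕ)sₕ²/nₕ with Wₕ = Nₕ/N, N = 25800.
County 3: Wₕ = 0.31422481; term = 0.31422481²·(1 − 0.03712841)·307000000/301 = 96966.381.
County 5: Wₕ = 0.68577519; term = 0.68577519²·(1 − 0.23591251)·98700000/4174 = 8497.112.
Sum = 105463.49.

105500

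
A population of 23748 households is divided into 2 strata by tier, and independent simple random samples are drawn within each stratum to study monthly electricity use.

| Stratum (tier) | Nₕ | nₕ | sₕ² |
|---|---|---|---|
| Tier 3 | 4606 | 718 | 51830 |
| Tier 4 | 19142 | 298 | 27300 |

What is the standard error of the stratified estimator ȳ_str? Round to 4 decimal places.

Var(ȳ_str) = Σₕ Wₕ²(1 − fₕ)sₕ²/nₕ with Wₕ = Nₕ/N, N = 23748.
Tier 3: Wₕ = 0.19395318; term = 0.19395318²·(1 − 0.15588363)·51830/718 = 2.2922019.
Tier 4: Wₕ = 0.80604682; term = 0.80604682²·(1 − 0.01556786)·27300/298 = 58.593941.
Sum = 60.886143.
SE = √(60.886143) = 7.8030.

7.8030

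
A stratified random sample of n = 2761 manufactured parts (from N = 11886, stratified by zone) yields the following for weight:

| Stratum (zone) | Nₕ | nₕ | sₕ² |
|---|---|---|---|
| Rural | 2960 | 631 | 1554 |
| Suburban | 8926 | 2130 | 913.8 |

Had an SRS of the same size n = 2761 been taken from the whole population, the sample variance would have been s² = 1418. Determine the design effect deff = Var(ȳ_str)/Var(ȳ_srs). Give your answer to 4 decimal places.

0.7720

Var(ȳ_str) = Σ Wₕ²(1−fₕ)sₕ²/nₕ with Wₕ = Nₕ/11886:
  Rural: (2960/11886)²·(1−631/2960)·1554/631 = 0.12017425
  Suburban: (8926/11886)²·(1−2130/8926)·913.8/2130 = 0.18420879
  → Var(ȳ_str) = 0.30438304.
Var(ȳ_srs) = (1 − 2761/11886)·1418/2761 = 0.39428202.
deff = 0.30438304 / 0.39428202 = 0.7720.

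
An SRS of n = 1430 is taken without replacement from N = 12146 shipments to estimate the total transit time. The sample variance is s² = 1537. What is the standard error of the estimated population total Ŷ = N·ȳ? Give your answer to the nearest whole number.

11828

Var(Ŷ) = N²·Var(ȳ) = N²·(1 − n/N)·s²/n.
f = 1430/12146 = 0.11773423; Var(ȳ) = 0.88226577·1537/1430 = 0.94828146.
Var(Ŷ) = 12146² · 0.94828146 = 1.3989552 × 10^8.
SE(Ŷ) = √(1.3989552 × 10^8) = 11828.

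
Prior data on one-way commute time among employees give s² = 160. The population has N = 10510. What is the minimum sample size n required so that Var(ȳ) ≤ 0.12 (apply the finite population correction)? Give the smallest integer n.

Without fpc, n₀ = s²/D = 160/0.12 = 1333.3333.
With fpc, (1 − n/N)·s²/n ≤ D requires n ≥ n₀/(1 + n₀/N) = 1333.3333/(1 + 1333.3333/10510) = 1183.2254.
Rounding up, n = 1184.

1184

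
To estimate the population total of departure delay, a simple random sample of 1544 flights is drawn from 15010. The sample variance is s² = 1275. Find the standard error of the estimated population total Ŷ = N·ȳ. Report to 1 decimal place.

12919.4

Var(Ŷ) = N²·Var(ȳ) = N²·(1 − n/N)·s²/n.
f = 1544/15010 = 0.10286476; Var(ȳ) = 0.89713524·1275/1544 = 0.74083383.
Var(Ŷ) = 15010² · 0.74083383 = 1.6690994 × 10^8.
SE(Ŷ) = √(1.6690994 × 10^8) = 12919.4.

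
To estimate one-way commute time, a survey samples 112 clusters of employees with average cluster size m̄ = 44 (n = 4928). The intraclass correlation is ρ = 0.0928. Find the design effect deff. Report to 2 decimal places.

4.99

deff = 1 + (44 − 1)·0.0928 = 1 + 3.9904 = 4.9904.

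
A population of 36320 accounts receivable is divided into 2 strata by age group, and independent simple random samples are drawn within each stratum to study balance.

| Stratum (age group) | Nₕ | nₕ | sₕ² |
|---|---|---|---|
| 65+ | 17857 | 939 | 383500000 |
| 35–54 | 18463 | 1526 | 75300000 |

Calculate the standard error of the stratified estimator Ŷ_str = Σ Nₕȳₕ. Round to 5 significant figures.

1.1782 × 10^7

Var(Ŷ_str) = Σₕ Nₕ²(1 − fₕ)sₕ²/nₕ.
65+: 17857²·(1 − 939/17857)·383500000/939 = 1.2338356 × 10^14.
35–54: 18463²·(1 − 1526/18463)·75300000/1526 = 1.5430472 × 10^13.
Sum = 1.3881403 × 10^14.
SE = √(1.3881403 × 10^14) = 1.1782 × 10^7.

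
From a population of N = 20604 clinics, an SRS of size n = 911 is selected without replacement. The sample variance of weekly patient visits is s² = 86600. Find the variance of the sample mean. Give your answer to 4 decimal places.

90.8573

Under SRS without replacement, Var(ȳ) = (1 − f)·s²/n with f = n/N = 911/20604 = 0.04421472.
Var(ȳ) = (1 − 0.04421472)·86600/911 = 0.95578528·95.060373 = 90.857306.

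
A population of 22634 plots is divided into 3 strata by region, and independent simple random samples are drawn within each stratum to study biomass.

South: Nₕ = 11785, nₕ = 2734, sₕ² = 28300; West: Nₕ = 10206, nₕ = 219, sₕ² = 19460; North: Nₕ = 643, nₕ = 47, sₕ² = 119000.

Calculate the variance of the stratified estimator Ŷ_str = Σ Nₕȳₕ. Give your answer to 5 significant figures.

Var(Ŷ_str) = Σₕ Nₕ²(1 − fₕ)sₕ²/nₕ.
South: 11785²·(1 − 2734/11785)·28300/2734 = 1.1041144 × 10^9.
West: 10206²·(1 − 219/10206)·19460/219 = 9.0571036 × 10^9.
North: 643²·(1 − 47/643)·119000/47 = 9.7030068 × 10^8.
Sum = 1.1131519 × 10^10.

1.1132 × 10^10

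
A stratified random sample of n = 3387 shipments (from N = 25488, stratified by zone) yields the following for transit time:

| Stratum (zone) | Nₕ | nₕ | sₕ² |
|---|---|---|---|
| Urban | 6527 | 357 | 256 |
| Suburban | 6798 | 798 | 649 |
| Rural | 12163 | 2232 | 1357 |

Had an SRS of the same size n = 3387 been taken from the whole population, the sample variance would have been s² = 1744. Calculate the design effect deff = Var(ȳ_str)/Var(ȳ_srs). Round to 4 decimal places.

Var(ȳ_str) = Σ Wₕ²(1−fₕ)sₕ²/nₕ with Wₕ = Nₕ/25488:
  Urban: (6527/25488)²·(1−357/6527)·256/357 = 0.044452788
  Suburban: (6798/25488)²·(1−798/6798)·649/798 = 0.051062574
  Rural: (12163/25488)²·(1−2232/12163)·1357/2232 = 0.11304408
  → Var(ȳ_str) = 0.20855944.
Var(ȳ_srs) = (1 − 3387/25488)·1744/3387 = 0.44648559.
deff = 0.20855944 / 0.44648559 = 0.4671.

0.4671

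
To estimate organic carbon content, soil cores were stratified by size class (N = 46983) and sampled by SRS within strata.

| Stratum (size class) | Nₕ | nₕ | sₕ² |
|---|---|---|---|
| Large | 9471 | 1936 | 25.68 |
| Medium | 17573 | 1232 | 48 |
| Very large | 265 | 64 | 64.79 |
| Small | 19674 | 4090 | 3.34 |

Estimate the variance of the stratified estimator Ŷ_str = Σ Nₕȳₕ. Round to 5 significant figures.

1.2439 × 10^7

Var(Ŷ_str) = Σₕ Nₕ²(1 − fₕ)sₕ²/nₕ.
Large: 9471²·(1 − 1936/9471)·25.68/1936 = 946604.92.
Medium: 17573²·(1 − 1232/17573)·48/1232 = 1.1188067 × 10^7.
Very large: 265²·(1 − 64/265)·64.79/64 = 53922.49.
Small: 19674²·(1 − 4090/19674)·3.34/4090 = 250377.19.
Sum = 1.2438972 × 10^7.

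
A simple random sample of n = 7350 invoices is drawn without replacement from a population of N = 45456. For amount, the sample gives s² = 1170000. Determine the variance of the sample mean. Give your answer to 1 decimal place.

Under SRS without replacement, Var(ȳ) = (1 − f)·s²/n with f = n/N = 7350/45456 = 0.16169483.
Var(ȳ) = (1 − 0.16169483)·1170000/7350 = 0.83830517·159.18367 = 133.4445.

133.4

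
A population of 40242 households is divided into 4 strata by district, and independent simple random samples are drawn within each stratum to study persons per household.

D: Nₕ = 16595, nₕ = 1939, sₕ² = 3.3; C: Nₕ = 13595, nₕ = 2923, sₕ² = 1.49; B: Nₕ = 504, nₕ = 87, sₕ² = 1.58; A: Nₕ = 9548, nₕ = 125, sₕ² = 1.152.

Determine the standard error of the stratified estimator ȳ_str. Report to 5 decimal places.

Var(ȳ_str) = Σₕ Wₕ²(1 − fₕ)sₕ²/nₕ with Wₕ = Nₕ/N, N = 40242.
D: Wₕ = 0.41238010; term = 0.41238010²·(1 − 0.11684242)·3.3/1939 = 2.5560523 × 10^-4.
C: Wₕ = 0.33783112; term = 0.33783112²·(1 − 0.21500552)·1.49/2923 = 4.5669196 × 10^-5.
B: Wₕ = 0.01252423; term = 0.01252423²·(1 − 0.17261905)·1.58/87 = 2.3569226 × 10^-6.
A: Wₕ = 0.23726455; term = 0.23726455²·(1 − 0.01309175)·1.152/125 = 5.1201768 × 10^-4.
Sum = 8.1564903 × 10^-4.
SE = √(8.1564903 × 10^-4) = 0.02856.

0.02856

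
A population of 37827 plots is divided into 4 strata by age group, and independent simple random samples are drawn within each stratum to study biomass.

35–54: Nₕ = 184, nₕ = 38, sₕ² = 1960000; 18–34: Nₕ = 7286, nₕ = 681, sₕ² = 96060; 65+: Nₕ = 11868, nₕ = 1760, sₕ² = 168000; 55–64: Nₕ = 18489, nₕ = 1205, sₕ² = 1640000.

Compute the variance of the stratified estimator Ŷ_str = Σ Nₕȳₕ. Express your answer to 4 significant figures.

4.545 × 10^11

Var(Ŷ_str) = Σₕ Nₕ²(1 − fₕ)sₕ²/nₕ.
35–54: 184²·(1 − 38/184)·1960000/38 = 1.3856168 × 10^9.
18–34: 7286²·(1 − 681/7286)·96060/681 = 6.7882442 × 10^9.
65+: 11868²·(1 − 1760/11868)·168000/1760 = 1.1450894 × 10^10.
55–64: 18489²·(1 − 1205/18489)·1640000/1205 = 4.3492511 × 10^11.
Sum = 4.5454987 × 10^11.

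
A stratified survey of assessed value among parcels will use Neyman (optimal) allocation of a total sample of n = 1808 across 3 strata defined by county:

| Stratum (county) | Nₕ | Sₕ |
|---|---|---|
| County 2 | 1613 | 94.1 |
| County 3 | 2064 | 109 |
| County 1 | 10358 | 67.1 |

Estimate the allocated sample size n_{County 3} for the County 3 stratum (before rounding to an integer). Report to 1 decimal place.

Neyman allocation: nₕ = n·NₕSₕ / Σⱼ NⱼSⱼ.
Σ NⱼSⱼ = 1613·94.1 + 2064·109 + 10358·67.1 = 1.0717811 × 10^6.
n_{County 3} = 1808·2064·109 / (1.0717811 × 10^6) = 379.5.

379.5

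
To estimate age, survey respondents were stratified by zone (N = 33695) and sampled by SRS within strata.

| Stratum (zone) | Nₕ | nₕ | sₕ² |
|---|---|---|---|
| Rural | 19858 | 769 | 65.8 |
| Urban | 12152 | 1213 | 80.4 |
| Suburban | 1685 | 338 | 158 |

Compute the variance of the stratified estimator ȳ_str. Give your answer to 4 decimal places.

0.0373

Var(ȳ_str) = Σₕ Wₕ²(1 − fₕ)sₕ²/nₕ with Wₕ = Nₕ/N, N = 33695.
Rural: Wₕ = 0.58934560; term = 0.58934560²·(1 − 0.03872495)·65.8/769 = 0.028568492.
Urban: Wₕ = 0.36064698; term = 0.36064698²·(1 − 0.09981896)·80.4/1213 = 0.0077605001.
Suburban: Wₕ = 0.05000742; term = 0.05000742²·(1 − 0.20059347)·158/338 = 9.3449497 × 10^-4.
Sum = 0.037263487.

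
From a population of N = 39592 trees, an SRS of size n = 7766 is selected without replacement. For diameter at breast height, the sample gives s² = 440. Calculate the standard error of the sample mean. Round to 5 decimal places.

0.21341

Under SRS without replacement, Var(ȳ) = (1 − f)·s²/n with f = n/N = 7766/39592 = 0.19615074.
Var(ȳ) = (1 − 0.19615074)·440/7766 = 0.80384926·0.056657224 = 0.045543868.
SE(ȳ) = √(0.045543868) = 0.21341.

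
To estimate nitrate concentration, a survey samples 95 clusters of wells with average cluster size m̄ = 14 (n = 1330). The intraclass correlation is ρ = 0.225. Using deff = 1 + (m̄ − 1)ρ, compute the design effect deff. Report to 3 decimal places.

3.925

deff = 1 + (14 − 1)·0.225 = 1 + 2.925 = 3.925.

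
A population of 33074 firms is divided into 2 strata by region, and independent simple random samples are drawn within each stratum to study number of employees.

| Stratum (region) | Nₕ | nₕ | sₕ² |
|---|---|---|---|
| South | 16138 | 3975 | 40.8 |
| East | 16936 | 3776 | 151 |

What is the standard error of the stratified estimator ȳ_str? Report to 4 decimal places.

Var(ȳ_str) = Σₕ Wₕ²(1 − fₕ)sₕ²/nₕ with Wₕ = Nₕ/N, N = 33074.
South: Wₕ = 0.48793614; term = 0.48793614²·(1 − 0.24631305)·40.8/3975 = 0.0018417895.
East: Wₕ = 0.51206386; term = 0.51206386²·(1 − 0.22295701)·151/3776 = 0.0081477604.
Sum = 0.0099895499.
SE = √(0.0099895499) = 0.0999.

0.0999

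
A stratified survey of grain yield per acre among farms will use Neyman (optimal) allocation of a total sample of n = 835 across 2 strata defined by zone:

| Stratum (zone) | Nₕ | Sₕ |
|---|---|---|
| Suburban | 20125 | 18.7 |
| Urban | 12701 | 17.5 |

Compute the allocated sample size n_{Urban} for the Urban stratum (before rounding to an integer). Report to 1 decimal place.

310.0

Neyman allocation: nₕ = n·NₕSₕ / Σⱼ NⱼSⱼ.
Σ NⱼSⱼ = 20125·18.7 + 12701·17.5 = 598605.
n_{Urban} = 835·12701·17.5 / 598605 = 310.0.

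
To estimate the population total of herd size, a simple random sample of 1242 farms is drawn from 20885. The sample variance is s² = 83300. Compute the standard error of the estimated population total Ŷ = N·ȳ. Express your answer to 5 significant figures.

165880

Var(Ŷ) = N²·Var(ȳ) = N²·(1 − n/N)·s²/n.
f = 1242/20885 = 0.05946852; Var(ȳ) = 0.94053148·83300/1242 = 63.080735.
Var(Ŷ) = 20885² · 63.080735 = 2.7514758 × 10^10.
SE(Ŷ) = √(2.7514758 × 10^10) = 165880.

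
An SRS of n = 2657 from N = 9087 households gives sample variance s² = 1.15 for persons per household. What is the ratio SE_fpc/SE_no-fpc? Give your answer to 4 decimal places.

f = n/N = 2657/9087 = 0.29239573.
SE_no-fpc = √(s²/n) = 0.020804302; SE_fpc = √((1−f)s²/n) = 0.017500416.
Ratio = √(1−f) = 0.84119217.

0.8412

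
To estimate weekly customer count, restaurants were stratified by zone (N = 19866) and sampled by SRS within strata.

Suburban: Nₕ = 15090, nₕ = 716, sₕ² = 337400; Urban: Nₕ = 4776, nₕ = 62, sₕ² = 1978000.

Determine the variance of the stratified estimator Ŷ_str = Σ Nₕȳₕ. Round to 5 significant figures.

Var(Ŷ_str) = Σₕ Nₕ²(1 − fₕ)sₕ²/nₕ.
Suburban: 15090²·(1 − 716/15090)·337400/716 = 1.0221131 × 10^11.
Urban: 4776²·(1 − 62/4776)·1978000/62 = 7.1827127 × 10^11.
Sum = 8.2048258 × 10^11.

8.2048 × 10^11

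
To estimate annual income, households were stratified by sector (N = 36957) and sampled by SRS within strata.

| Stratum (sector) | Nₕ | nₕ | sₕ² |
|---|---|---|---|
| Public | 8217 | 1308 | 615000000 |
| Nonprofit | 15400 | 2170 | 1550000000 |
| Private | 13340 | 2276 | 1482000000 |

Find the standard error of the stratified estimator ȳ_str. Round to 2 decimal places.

443.24

Var(ȳ_str) = Σₕ Wₕ²(1 − fₕ)sₕ²/nₕ with Wₕ = Nₕ/N, N = 36957.
Public: Wₕ = 0.22233948; term = 0.22233948²·(1 − 0.15918218)·615000000/1308 = 19543.504.
Nonprofit: Wₕ = 0.41670049; term = 0.41670049²·(1 − 0.14090909)·1550000000/2170 = 106551.39.
Private: Wₕ = 0.36096003; term = 0.36096003²·(1 − 0.17061469)·1482000000/2276 = 70364.
Sum = 196458.89.
SE = √(196458.89) = 443.24.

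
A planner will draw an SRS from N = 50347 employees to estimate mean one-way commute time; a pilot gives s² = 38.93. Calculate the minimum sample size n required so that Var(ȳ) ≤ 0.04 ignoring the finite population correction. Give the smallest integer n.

Without fpc, n₀ = s²/D = 38.93/0.04 = 973.2500.
Rounding up, n = 974.

974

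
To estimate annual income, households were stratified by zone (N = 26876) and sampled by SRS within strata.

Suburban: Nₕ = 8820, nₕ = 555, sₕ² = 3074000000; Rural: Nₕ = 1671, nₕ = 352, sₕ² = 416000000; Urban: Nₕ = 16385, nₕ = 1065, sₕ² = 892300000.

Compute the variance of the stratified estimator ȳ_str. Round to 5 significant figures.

853750

Var(ȳ_str) = Σₕ Wₕ²(1 − fₕ)sₕ²/nₕ with Wₕ = Nₕ/N, N = 26876.
Suburban: Wₕ = 0.32817384; term = 0.32817384²·(1 − 0.06292517)·3074000000/555 = 558975.87.
Rural: Wₕ = 0.06217443; term = 0.06217443²·(1 − 0.21065230)·416000000/352 = 3606.1405.
Urban: Wₕ = 0.60965173; term = 0.60965173²·(1 − 0.06499847)·892300000/1065 = 291163.7.
Sum = 853745.71.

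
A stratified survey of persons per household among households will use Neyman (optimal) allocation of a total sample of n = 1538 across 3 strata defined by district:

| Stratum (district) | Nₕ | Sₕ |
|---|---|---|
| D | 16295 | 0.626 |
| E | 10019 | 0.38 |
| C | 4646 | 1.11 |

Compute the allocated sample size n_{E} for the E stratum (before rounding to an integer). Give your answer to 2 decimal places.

Neyman allocation: nₕ = n·NₕSₕ / Σⱼ NⱼSⱼ.
Σ NⱼSⱼ = 16295·0.626 + 10019·0.38 + 4646·1.11 = 19164.95.
n_{E} = 1538·10019·0.38 / 19164.95 = 305.53.

305.53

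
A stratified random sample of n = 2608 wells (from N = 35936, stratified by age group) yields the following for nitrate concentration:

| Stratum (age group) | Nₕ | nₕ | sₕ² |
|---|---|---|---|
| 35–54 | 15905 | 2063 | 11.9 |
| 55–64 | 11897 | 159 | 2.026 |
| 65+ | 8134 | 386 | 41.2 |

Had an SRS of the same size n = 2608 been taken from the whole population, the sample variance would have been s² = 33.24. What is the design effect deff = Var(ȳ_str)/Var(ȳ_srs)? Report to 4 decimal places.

0.6404

Var(ȳ_str) = Σ Wₕ²(1−fₕ)sₕ²/nₕ with Wₕ = Nₕ/35936:
  35–54: (15905/35936)²·(1−2063/15905)·11.9/2063 = 9.8337867 × 10^-4
  55–64: (11897/35936)²·(1−159/11897)·2.026/159 = 0.0013778896
  65+: (8134/35936)²·(1−386/8134)·41.2/386 = 0.0052088784
  → Var(ȳ_str) = 0.0075701467.
Var(ȳ_srs) = (1 − 2608/35936)·33.24/2608 = 0.011820421.
deff = 0.0075701467 / 0.011820421 = 0.6404.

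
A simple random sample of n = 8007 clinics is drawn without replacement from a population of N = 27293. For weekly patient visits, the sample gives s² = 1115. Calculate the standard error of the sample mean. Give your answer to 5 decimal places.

0.31369

Under SRS without replacement, Var(ȳ) = (1 − f)·s²/n with f = n/N = 8007/27293 = 0.29337193.
Var(ȳ) = (1 − 0.29337193)·1115/8007 = 0.70662807·0.13925315 = 0.098400188.
SE(ȳ) = √(0.098400188) = 0.31369.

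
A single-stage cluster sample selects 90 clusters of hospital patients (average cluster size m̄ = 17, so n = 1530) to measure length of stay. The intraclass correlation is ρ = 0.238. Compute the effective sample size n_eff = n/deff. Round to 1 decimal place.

deff = 1 + (17 − 1)·0.238 = 1 + 3.808 = 4.808.
n_eff = 1530 / 4.808 = 318.2.

318.2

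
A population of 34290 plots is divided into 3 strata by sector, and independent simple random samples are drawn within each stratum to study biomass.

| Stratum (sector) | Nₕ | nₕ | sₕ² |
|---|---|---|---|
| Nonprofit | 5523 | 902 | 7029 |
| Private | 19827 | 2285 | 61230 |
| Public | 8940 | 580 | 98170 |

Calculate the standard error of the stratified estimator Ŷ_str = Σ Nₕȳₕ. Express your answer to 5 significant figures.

148890

Var(Ŷ_str) = Σₕ Nₕ²(1 − fₕ)sₕ²/nₕ.
Nonprofit: 5523²·(1 − 902/5523)·7029/902 = 1.9888316 × 10^8.
Private: 19827²·(1 − 2285/19827)·61230/2285 = 9.3199626 × 10^9.
Public: 8940²·(1 − 580/8940)·98170/580 = 1.2650118 × 10^10.
Sum = 2.2168964 × 10^10.
SE = √(2.2168964 × 10^10) = 148890.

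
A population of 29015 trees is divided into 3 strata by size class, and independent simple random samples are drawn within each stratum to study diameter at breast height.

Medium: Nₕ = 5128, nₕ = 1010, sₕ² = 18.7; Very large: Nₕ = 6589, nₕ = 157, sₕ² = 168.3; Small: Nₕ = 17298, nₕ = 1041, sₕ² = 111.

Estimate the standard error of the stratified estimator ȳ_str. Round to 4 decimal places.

0.3001

Var(ȳ_str) = Σₕ Wₕ²(1 − fₕ)sₕ²/nₕ with Wₕ = Nₕ/N, N = 29015.
Medium: Wₕ = 0.17673617; term = 0.17673617²·(1 − 0.19695788)·18.7/1010 = 4.6441843 × 10^-4.
Very large: Wₕ = 0.22708944; term = 0.22708944²·(1 − 0.02382759)·168.3/157 = 0.05396409.
Small: Wₕ = 0.59617439; term = 0.59617439²·(1 − 0.06018037)·111/1041 = 0.035617497.
Sum = 0.090046005.
SE = √(0.090046005) = 0.3001.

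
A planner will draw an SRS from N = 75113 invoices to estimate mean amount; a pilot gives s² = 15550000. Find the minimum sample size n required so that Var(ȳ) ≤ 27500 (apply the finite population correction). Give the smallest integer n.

Without fpc, n₀ = s²/D = 15550000/27500 = 565.4545.
With fpc, (1 − n/N)·s²/n ≤ D requires n ≥ n₀/(1 + n₀/N) = 565.4545/(1 + 565.4545/75113) = 561.2295.
Rounding up, n = 562.

562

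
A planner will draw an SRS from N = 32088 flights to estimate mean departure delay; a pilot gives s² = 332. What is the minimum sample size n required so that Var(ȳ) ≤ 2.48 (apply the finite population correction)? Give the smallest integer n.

134

Without fpc, n₀ = s²/D = 332/2.48 = 133.8710.
With fpc, (1 − n/N)·s²/n ≤ D requires n ≥ n₀/(1 + n₀/N) = 133.8710/(1 + 133.8710/32088) = 133.3148.
Rounding up, n = 134.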